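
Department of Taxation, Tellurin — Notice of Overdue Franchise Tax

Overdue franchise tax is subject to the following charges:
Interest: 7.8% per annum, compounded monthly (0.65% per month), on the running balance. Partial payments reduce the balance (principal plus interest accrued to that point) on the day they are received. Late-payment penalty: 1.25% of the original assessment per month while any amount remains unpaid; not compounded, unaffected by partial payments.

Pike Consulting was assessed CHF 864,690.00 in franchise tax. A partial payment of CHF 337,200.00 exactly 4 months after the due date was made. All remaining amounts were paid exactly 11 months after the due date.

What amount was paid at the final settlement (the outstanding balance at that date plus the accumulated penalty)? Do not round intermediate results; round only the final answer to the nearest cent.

Balance at month 4: CHF 864,690.0000 × (1 + 0.0065)^4 = CHF 887,392.0903…
After CHF 337,200.00 payment: CHF 887,392.0903… − CHF 337,200.00 = CHF 550,192.0903…
Balance at month 11: CHF 550,192.0903… × (1 + 0.0065)^7 = CHF 575,719.3112…
Penalty: 11 × 1.25% × CHF 864,690.00 = CHF 118,894.88…
Final settlement = outstanding balance + penalty = CHF 575,719.3112… + CHF 118,894.88… = CHF 694,614.19

CHF 694,614.19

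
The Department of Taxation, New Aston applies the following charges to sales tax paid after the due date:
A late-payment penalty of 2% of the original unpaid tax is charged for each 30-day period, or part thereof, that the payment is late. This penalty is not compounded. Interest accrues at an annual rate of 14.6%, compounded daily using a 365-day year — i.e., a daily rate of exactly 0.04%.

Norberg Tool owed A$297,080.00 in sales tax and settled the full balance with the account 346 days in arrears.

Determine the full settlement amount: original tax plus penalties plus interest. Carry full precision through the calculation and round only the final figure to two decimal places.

Penalty periods: ⌈346/30⌉ = 12; penalty = 12 × 2% × A$297,080.00 = A$71,299.20
Interest: A$297,080.00 × ((1 + 0.0004)^346 − 1) = A$297,080.00 × 0.14840305… = A$44,087.5789…
Total = A$297,080.00 + A$71,299.2000 + A$44,087.5789… = A$412,466.78

A$412,466.78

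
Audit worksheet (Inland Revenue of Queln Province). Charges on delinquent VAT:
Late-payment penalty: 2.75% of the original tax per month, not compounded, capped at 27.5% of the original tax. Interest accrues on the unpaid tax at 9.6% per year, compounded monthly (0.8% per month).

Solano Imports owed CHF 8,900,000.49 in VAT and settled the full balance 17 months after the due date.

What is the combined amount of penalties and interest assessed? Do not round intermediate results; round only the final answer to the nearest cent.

CHF 3,738,553.03

Penalty (uncapped): 17 × 2.75% × CHF 8,900,000.49 = CHF 4,160,750.23…; cap = 27.5% × CHF 8,900,000.49 = CHF 2,447,500.13… → penalty = CHF 2,447,500.13…
Interest: CHF 8,900,000.49 × ((1 + 0.008)^17 − 1) = CHF 8,900,000.49 × 0.1450621… = CHF 1,291,052.8904…
Penalties + interest = CHF 2,447,500.1348… + CHF 1,291,052.8904… = CHF 3,738,553.03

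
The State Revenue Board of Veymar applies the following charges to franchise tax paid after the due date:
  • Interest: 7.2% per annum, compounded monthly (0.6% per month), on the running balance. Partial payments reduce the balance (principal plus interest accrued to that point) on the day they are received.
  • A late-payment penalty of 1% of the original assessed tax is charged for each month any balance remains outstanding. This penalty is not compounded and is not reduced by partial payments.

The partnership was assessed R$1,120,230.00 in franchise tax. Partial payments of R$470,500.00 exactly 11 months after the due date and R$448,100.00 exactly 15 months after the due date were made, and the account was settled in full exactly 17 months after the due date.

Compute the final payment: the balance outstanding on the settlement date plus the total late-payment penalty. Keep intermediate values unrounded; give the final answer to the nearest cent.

R$489,397.81

Balance at month 11: R$1,120,230.0000 × (1 + 0.006)^11 = R$1,196,423.6435…
After R$470,500.00 payment: R$1,196,423.6435… − R$470,500.00 = R$725,923.6435…
Balance at month 15: R$725,923.6435… × (1 + 0.006)^4 = R$743,503.2386…
After R$448,100.00 payment: R$743,503.2386… − R$448,100.00 = R$295,403.2386…
Balance at month 17: R$295,403.2386… × (1 + 0.006)^2 = R$298,958.7120…
Penalty: 17 × 1% × R$1,120,230.00 = R$190,439.10
Final settlement = outstanding balance + penalty = R$298,958.7120… + R$190,439.10 = R$489,397.81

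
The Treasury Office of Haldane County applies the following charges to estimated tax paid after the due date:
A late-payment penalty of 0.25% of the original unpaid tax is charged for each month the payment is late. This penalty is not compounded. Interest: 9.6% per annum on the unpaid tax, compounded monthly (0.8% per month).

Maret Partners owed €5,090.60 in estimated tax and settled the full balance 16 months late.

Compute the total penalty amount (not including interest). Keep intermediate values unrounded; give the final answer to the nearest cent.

Late-payment penalty = 0.25% × €5,090.60 × 16 mo = €203.62…

€203.62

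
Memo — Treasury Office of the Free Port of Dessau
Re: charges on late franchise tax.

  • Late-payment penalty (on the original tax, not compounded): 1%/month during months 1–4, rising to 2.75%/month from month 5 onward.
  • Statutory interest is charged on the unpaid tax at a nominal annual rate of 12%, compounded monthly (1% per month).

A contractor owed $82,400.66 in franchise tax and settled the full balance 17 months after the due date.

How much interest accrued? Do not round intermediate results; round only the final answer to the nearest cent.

Interest: $82,400.66 × ((1 + 0.01)^17 − 1) = $82,400.66 × 0.1843044… = $15,186.8068…

$15,186.81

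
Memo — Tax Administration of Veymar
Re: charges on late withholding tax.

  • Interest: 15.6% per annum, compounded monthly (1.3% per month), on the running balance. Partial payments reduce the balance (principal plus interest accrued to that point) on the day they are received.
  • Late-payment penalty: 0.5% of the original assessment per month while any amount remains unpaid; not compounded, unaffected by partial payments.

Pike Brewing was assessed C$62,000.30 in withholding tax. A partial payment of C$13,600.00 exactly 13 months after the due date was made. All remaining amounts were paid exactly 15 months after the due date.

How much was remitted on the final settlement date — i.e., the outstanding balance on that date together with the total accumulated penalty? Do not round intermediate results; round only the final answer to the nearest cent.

Balance at month 13: C$62,000.3000 × (1 + 0.013)^13 = C$73,335.8923…
After C$13,600.00 payment: C$73,335.8923… − C$13,600.00 = C$59,735.8923…
Balance at month 15: C$59,735.8923… × (1 + 0.013)^2 = C$61,299.1209…
Penalty: 15 × 0.5% × C$62,000.30 = C$4,650.02…
Final settlement = outstanding balance + penalty = C$61,299.1209… + C$4,650.02… = C$65,949.14

C$65,949.14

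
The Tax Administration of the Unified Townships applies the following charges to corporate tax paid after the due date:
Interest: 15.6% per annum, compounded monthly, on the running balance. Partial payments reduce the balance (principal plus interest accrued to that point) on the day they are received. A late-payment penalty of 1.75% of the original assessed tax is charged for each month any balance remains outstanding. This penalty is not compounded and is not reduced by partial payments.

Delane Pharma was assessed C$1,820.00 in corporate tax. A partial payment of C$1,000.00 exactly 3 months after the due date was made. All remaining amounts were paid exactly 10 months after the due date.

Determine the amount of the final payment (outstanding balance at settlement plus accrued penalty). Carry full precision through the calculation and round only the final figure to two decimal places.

Monthly rate = 15.6% ÷ 12 = 1.3%
Balance at month 3: C$1,820.0000 × (1 + 0.013)^3 = C$1,891.9067…
After C$1,000.00 payment: C$1,891.9067… − C$1,000.00 = C$891.9067…
Balance at month 10: C$891.9067… × (1 + 0.013)^7 = C$976.3051…
Penalty: 10 × 1.75% × C$1,820.00 = C$318.50
Final settlement = outstanding balance + penalty = C$976.3051… + C$318.50 = C$1,294.81

C$1,294.81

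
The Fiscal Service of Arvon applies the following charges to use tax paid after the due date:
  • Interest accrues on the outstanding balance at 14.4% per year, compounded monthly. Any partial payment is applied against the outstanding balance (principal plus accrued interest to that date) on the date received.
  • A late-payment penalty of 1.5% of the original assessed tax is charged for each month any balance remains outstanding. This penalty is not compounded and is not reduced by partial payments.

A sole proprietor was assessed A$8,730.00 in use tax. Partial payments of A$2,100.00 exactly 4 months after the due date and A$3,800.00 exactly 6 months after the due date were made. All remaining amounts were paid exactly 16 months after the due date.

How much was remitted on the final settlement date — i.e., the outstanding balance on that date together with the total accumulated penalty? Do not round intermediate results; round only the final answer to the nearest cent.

Monthly rate = 14.4% ÷ 12 = 1.2%
Balance at month 4: A$8,730.0000 × (1 + 0.012)^4 = A$9,156.6432…
After A$2,100.00 payment: A$9,156.6432… − A$2,100.00 = A$7,056.6432…
Balance at month 6: A$7,056.6432… × (1 + 0.012)^2 = A$7,227.0188…
After A$3,800.00 payment: A$7,227.0188… − A$3,800.00 = A$3,427.0188…
Balance at month 16: A$3,427.0188… × (1 + 0.012)^10 = A$3,861.1939…
Penalty: 16 × 1.5% × A$8,730.00 = A$2,095.20
Final settlement = outstanding balance + penalty = A$3,861.1939… + A$2,095.20 = A$5,956.39

A$5,956.39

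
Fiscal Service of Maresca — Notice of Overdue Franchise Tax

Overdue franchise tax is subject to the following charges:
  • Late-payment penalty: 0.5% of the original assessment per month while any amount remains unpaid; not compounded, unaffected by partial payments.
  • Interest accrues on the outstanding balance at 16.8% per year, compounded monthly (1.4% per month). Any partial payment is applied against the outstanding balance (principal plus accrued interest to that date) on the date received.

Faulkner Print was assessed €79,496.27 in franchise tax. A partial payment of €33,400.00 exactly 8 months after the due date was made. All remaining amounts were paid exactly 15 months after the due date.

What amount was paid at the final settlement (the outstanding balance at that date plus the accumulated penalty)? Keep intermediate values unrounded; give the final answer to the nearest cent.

€67,078.37

Balance at month 8: €79,496.2700 × (1 + 0.014)^8 = €88,848.5597…
After €33,400.00 payment: €88,848.5597… − €33,400.00 = €55,448.5597…
Balance at month 15: €55,448.5597… × (1 + 0.014)^7 = €61,116.1453…
Penalty: 15 × 0.5% × €79,496.27 = €5,962.22…
Final settlement = outstanding balance + penalty = €61,116.1453… + €5,962.22… = €67,078.37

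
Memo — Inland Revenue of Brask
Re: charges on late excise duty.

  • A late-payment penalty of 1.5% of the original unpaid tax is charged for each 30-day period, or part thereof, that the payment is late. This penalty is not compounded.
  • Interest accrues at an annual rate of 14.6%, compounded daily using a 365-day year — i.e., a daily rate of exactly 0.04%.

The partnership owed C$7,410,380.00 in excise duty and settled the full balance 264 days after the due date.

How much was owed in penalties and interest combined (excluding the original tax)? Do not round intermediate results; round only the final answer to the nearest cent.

C$1,825,575.06

Penalty periods: ⌈264/30⌉ = 9; penalty = 9 × 1.5% × C$7,410,380.00 = C$1,000,401.30
Interest: C$7,410,380.00 × ((1 + 0.0004)^264 − 1) = C$7,410,380.00 × 0.11135377… = C$825,173.7569…
Penalties + interest = C$1,000,401.3000 + C$825,173.7569… = C$1,825,575.06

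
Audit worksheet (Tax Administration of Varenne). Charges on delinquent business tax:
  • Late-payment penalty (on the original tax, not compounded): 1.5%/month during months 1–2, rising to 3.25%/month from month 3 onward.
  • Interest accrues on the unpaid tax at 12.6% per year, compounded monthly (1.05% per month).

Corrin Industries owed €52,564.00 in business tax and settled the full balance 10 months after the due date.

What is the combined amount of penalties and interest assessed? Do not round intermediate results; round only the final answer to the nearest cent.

Penalty, months 1–2: 2 × 1.5% × €52,564.00 = €1,576.92
Penalty, months 3–10: 8 × 3.25% × €52,564.00 = €13,666.64
Interest: €52,564.00 × ((1 + 0.0105)^10 − 1) = €52,564.00 × 0.1101028… = €5,787.4410…
Penalties + interest = €15,243.5600 + €5,787.4410… = €21,031.00

€21,031.00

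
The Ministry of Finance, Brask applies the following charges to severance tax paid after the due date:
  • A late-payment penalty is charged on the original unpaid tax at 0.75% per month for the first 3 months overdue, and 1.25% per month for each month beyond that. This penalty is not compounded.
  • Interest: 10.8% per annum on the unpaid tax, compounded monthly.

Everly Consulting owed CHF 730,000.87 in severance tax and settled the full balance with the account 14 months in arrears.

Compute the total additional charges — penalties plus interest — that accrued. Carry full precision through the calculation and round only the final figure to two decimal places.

CHF 214,359.68

Penalty, months 1–3: 3 × 0.75% × CHF 730,000.87 = CHF 16,425.02…
Penalty, months 4–14: 11 × 1.25% × CHF 730,000.87 = CHF 100,375.12…
Interest (10.8%/yr ÷ 12 = 0.9%/month): CHF 730,000.87 × ((1 + 0.009)^14 − 1) = CHF 97,559.5379…
Penalties + interest = CHF 116,800.1392 + CHF 97,559.5379… = CHF 214,359.68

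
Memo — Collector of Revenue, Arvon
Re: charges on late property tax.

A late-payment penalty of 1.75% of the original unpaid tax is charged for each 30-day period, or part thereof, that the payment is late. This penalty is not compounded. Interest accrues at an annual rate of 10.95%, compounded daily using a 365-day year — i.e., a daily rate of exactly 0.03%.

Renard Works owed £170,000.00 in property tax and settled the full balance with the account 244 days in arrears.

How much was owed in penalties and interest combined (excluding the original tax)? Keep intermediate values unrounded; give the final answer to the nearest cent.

£39,683.76

Penalty periods: ⌈244/30⌉ = 9; penalty = 9 × 1.75% × £170,000.00 = £26,775.00
Interest: £170,000.00 × ((1 + 0.0003)^244 − 1) = £170,000.00 × 0.07593389… = £12,908.7618…
Penalties + interest = £26,775.0000 + £12,908.7618… = £39,683.76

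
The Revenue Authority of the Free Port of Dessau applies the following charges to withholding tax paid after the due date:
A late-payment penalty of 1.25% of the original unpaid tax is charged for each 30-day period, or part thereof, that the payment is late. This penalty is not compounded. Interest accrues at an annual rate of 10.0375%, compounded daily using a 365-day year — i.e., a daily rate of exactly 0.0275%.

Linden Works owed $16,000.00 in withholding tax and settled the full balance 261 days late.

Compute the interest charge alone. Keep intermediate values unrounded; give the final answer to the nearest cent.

$1,190.45

Interest: $16,000.00 × ((1 + 0.000275)^261 − 1) = $16,000.00 × 0.07440297… = $1,190.4476…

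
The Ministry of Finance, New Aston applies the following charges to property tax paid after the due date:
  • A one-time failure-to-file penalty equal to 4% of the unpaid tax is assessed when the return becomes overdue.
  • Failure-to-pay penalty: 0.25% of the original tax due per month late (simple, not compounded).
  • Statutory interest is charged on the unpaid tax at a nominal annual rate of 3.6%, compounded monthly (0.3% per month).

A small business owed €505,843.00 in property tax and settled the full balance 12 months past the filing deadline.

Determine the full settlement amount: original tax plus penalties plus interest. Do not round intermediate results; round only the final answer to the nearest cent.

€559,765.85

Failure-to-file penalty: 4% × €505,843.00 = €20,233.72
Failure-to-pay penalty: 12 × 0.25% × €505,843.00 = €15,175.29
Interest: €505,843.00 × ((1 + 0.003)^12 − 1) = €505,843.00 × 0.0366000… = €18,513.8438…
Total = €505,843.00 + €35,409.0100 + €18,513.8438… = €559,765.85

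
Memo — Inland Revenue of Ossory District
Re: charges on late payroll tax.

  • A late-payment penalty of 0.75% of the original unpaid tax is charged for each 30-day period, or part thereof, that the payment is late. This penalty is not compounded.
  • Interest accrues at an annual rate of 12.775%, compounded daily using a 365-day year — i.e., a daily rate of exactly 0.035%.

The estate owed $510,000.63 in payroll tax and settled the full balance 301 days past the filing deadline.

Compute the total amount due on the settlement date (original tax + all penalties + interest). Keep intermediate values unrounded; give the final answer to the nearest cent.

$608,726.02

Penalty periods: ⌈301/30⌉ = 11; penalty = 11 × 0.75% × $510,000.63 = $42,075.05…
Interest: $510,000.63 × ((1 + 0.00035)^301 − 1) = $510,000.63 × 0.11107895… = $56,650.3332…
Total = $510,000.63 + $42,075.0520… + $56,650.3332… = $608,726.02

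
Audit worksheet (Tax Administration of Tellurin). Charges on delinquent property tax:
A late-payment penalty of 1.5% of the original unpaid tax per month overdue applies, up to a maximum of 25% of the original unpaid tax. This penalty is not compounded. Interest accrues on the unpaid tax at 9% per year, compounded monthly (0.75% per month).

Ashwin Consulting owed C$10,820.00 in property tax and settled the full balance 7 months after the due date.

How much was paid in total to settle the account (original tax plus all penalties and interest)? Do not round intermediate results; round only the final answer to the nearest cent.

C$12,537.09

Penalty: 7 × 1.5% × C$10,820.00 = C$1,136.10 (below the 25% cap of C$2,705.00)
Interest: C$10,820.00 × ((1 + 0.0075)^7 − 1) = C$10,820.00 × 0.0536961… = C$580.9921…
Total = C$10,820.00 + C$1,136.1000 + C$580.9921… = C$12,537.09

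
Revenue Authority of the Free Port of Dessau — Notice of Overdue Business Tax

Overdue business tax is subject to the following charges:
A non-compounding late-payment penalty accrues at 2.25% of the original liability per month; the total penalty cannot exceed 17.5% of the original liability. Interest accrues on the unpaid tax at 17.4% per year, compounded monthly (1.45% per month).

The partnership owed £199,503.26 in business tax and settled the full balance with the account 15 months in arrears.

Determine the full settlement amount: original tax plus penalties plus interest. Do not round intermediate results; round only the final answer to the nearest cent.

Penalty (uncapped): 15 × 2.25% × £199,503.26 = £67,332.35…; cap = 17.5% × £199,503.26 = £34,913.07… → penalty = £34,913.07…
Interest: £199,503.26 × ((1 + 0.0145)^15 − 1) = £199,503.26 × 0.2410257… = £48,085.4102…
Total = £199,503.26 + £34,913.0705 + £48,085.4102… = £282,501.74

£282,501.74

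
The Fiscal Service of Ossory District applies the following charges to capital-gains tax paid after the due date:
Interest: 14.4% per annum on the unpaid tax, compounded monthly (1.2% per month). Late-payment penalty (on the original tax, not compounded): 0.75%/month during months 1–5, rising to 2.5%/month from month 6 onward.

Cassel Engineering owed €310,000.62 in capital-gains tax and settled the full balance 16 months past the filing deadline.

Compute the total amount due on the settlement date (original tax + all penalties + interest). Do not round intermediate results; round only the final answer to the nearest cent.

€472,064.77

Penalty, months 1–5: 5 × 0.75% × €310,000.62 = €11,625.02…
Penalty, months 6–16: 11 × 2.5% × €310,000.62 = €85,250.17…
Interest: €310,000.62 × ((1 + 0.012)^16 − 1) = €310,000.62 × 0.2102865… = €65,188.9549…
Total = €310,000.62 + €96,875.1938… + €65,188.9549… = €472,064.77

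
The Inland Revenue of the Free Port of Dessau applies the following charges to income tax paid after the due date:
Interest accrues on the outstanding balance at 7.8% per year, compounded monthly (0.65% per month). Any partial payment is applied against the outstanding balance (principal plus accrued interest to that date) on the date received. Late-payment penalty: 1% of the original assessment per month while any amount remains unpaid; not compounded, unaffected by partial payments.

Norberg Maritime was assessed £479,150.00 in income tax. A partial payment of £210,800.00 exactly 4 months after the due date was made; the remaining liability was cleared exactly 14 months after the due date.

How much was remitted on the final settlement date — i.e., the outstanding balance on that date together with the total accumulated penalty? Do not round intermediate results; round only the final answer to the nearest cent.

Balance at month 4: £479,150.0000 × (1 + 0.0065)^4 = £491,729.8917…
After £210,800.00 payment: £491,729.8917… − £210,800.00 = £280,929.8917…
Balance at month 14: £280,929.8917… × (1 + 0.0065)^10 = £299,733.8168…
Penalty: 14 × 1% × £479,150.00 = £67,081.00
Final settlement = outstanding balance + penalty = £299,733.8168… + £67,081.00 = £366,814.82

£366,814.82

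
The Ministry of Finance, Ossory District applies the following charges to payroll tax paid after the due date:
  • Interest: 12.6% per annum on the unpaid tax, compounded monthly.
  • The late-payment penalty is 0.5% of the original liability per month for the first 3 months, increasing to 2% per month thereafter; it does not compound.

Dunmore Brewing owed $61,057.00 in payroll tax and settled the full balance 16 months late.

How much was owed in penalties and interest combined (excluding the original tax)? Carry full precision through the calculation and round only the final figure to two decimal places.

Penalty, months 1–3: 3 × 0.5% × $61,057.00 = $915.86…
Penalty, months 4–16: 13 × 2% × $61,057.00 = $15,874.82
Interest (12.6%/yr ÷ 12 = 1.05%/month): $61,057.00 × ((1 + 0.0105)^16 − 1) = $11,106.3270…
Penalties + interest = $16,790.6750 + $11,106.3270… = $27,897.00

$27,897.00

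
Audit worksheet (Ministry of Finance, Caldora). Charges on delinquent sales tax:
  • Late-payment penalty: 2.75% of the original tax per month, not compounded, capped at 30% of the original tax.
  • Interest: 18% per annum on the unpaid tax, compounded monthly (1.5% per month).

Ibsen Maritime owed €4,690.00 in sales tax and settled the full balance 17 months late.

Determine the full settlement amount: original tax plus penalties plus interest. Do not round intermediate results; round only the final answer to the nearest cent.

Penalty (uncapped): 17 × 2.75% × €4,690.00 = €2,192.58…; cap = 30% × €4,690.00 = €1,407.00 → penalty = €1,407.00
Interest: €4,690.00 × ((1 + 0.015)^17 − 1) = €4,690.00 × 0.2880203… = €1,350.8154…
Total = €4,690.00 + €1,407.0000 + €1,350.8154… = €7,447.82

€7,447.82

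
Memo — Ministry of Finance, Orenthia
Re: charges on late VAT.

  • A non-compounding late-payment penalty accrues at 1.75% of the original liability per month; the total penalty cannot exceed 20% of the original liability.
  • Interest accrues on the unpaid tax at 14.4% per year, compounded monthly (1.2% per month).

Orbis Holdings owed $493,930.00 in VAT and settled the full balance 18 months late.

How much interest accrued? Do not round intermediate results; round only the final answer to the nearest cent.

$118,300.03

Interest: $493,930.00 × ((1 + 0.012)^18 − 1) = $493,930.00 × 0.2395077… = $118,300.0327…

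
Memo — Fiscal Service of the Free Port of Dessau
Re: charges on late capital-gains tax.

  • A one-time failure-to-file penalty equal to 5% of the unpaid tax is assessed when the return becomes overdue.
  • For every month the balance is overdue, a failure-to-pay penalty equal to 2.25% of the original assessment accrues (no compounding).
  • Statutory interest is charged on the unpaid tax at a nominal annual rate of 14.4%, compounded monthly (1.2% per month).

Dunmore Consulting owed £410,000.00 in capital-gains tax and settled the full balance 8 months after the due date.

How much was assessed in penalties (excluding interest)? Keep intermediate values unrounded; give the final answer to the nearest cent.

£94,300.00

Failure-to-file penalty: 5% × £410,000.00 = £20,500.00
Failure-to-pay penalty: 8 × 2.25% × £410,000.00 = £73,800.00
Total penalty = £20,500.00 + £73,800.00 = £94,300.00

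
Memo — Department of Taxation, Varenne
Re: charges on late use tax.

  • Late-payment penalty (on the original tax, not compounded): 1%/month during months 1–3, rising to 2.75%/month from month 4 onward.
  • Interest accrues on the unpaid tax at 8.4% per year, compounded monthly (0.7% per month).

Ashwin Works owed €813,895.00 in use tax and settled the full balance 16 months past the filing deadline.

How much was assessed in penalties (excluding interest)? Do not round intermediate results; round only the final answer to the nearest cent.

Penalty, months 1–3: 3 × 1% × €813,895.00 = €24,416.85
Penalty, months 4–16: 13 × 2.75% × €813,895.00 = €290,967.46…
Total penalty = €24,416.85 + €290,967.46… = €315,384.31

€315,384.31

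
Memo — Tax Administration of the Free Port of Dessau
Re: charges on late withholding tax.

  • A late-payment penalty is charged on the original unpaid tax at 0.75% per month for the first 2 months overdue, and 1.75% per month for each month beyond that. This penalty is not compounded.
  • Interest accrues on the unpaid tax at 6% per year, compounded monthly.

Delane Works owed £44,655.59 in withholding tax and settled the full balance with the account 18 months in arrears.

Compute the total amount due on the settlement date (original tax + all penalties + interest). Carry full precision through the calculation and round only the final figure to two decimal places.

£62,023.44

Penalty, months 1–2: 2 × 0.75% × £44,655.59 = £669.83…
Penalty, months 3–18: 16 × 1.75% × £44,655.59 = £12,503.57…
Interest (6%/yr ÷ 12 = 0.5%/month): £44,655.59 × ((1 + 0.005)^18 − 1) = £4,194.4522…
Total = £44,655.59 + £13,173.3991… + £4,194.4522… = £62,023.44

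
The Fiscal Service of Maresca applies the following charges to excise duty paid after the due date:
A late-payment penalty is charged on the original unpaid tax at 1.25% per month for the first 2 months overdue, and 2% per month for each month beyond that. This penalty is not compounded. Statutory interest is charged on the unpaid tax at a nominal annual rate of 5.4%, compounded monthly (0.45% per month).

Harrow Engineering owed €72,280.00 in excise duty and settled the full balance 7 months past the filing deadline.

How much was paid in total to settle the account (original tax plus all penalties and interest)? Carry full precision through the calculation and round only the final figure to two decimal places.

€83,622.79

Penalty, months 1–2: 2 × 1.25% × €72,280.00 = €1,807.00
Penalty, months 3–7: 5 × 2% × €72,280.00 = €7,228.00
Interest: €72,280.00 × ((1 + 0.0045)^7 − 1) = €72,280.00 × 0.0319285… = €2,307.7886…
Total = €72,280.00 + €9,035.0000 + €2,307.7886… = €83,622.79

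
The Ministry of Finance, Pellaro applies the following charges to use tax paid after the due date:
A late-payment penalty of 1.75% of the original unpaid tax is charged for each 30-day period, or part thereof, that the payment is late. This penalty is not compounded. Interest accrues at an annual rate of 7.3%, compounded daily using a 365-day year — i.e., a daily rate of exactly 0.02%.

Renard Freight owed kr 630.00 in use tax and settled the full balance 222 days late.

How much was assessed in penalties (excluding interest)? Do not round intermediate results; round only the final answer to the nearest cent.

kr 88.20

Penalty periods: ⌈222/30⌉ = 8; penalty = 8 × 1.75% × kr 630.00 = kr 88.20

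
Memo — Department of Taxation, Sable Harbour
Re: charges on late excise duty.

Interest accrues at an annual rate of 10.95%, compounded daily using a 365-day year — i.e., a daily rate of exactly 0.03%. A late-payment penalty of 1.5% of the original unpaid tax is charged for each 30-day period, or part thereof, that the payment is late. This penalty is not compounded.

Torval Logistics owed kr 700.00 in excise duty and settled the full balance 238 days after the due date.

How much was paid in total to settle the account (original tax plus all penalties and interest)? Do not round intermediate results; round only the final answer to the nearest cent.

Penalty periods: ⌈238/30⌉ = 8; penalty = 8 × 1.5% × kr 700.00 = kr 84.00
Interest: kr 700.00 × ((1 + 0.0003)^238 − 1) = kr 700.00 × 0.07399924… = kr 51.7995…
Total = kr 700.00 + kr 84.0000 + kr 51.7995… = kr 835.80

kr 835.80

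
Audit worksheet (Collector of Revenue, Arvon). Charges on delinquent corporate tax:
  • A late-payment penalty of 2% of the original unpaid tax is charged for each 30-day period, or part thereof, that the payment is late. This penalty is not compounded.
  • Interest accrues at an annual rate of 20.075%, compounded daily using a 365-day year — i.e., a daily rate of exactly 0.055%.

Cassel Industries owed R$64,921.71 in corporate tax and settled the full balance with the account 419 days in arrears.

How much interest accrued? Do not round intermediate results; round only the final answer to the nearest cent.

R$16,820.35

Interest: R$64,921.71 × ((1 + 0.00055)^419 − 1) = R$64,921.71 × 0.25908674… = R$16,820.3543…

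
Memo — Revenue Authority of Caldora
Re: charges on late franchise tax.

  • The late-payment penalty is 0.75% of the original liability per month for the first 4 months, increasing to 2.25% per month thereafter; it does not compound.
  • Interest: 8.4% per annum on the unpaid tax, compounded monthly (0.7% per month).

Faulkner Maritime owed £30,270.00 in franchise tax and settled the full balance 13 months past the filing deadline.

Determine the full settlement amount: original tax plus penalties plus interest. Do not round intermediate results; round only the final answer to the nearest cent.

£40,181.06

Penalty, months 1–4: 4 × 0.75% × £30,270.00 = £908.10
Penalty, months 5–13: 9 × 2.25% × £30,270.00 = £6,129.68…
Interest: £30,270.00 × ((1 + 0.007)^13 − 1) = £30,270.00 × 0.0949218… = £2,873.2840…
Total = £30,270.00 + £7,037.7750 + £2,873.2840… = £40,181.06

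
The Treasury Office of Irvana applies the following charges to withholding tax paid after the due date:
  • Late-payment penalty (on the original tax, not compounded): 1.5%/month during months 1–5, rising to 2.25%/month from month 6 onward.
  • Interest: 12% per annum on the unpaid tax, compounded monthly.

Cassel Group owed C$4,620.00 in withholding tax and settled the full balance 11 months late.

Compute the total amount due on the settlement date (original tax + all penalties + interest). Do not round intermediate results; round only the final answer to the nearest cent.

C$6,124.59

Penalty, months 1–5: 5 × 1.5% × C$4,620.00 = C$346.50
Penalty, months 6–11: 6 × 2.25% × C$4,620.00 = C$623.70
Interest (12%/yr ÷ 12 = 1%/month): C$4,620.00 × ((1 + 0.01)^11 − 1) = C$534.3878…
Total = C$4,620.00 + C$970.2000 + C$534.3878… = C$6,124.59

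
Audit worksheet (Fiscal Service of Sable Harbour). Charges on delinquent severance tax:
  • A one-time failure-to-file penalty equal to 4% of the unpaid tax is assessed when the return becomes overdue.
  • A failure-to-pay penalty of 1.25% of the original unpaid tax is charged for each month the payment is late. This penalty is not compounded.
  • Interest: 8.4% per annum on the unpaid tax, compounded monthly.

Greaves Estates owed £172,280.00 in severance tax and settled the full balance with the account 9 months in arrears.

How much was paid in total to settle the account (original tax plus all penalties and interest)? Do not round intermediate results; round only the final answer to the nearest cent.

Failure-to-file penalty: 4% × £172,280.00 = £6,891.20
Failure-to-pay penalty = 1.25% × £172,280.00 × 9 mo = £19,381.50
Interest (8.4%/yr ÷ 12 = 0.7%/month): £172,280.00 × ((1 + 0.007)^9 − 1) = £11,162.5581…
Total = £172,280.00 + £26,272.7000 + £11,162.5581… = £209,715.26

£209,715.26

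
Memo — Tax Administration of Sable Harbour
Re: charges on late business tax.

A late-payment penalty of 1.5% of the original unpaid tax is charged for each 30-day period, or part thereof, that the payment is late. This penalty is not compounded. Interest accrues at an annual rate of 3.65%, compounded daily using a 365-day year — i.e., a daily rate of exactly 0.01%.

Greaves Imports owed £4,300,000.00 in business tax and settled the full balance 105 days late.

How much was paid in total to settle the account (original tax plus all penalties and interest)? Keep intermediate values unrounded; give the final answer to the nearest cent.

£4,603,385.59

Penalty periods: ⌈105/30⌉ = 4; penalty = 4 × 1.5% × £4,300,000.00 = £258,000.00
Interest: £4,300,000.00 × ((1 + 0.0001)^105 − 1) = £4,300,000.00 × 0.01055479… = £45,385.5881…
Total = £4,300,000.00 + £258,000.0000 + £45,385.5881… = £4,603,385.59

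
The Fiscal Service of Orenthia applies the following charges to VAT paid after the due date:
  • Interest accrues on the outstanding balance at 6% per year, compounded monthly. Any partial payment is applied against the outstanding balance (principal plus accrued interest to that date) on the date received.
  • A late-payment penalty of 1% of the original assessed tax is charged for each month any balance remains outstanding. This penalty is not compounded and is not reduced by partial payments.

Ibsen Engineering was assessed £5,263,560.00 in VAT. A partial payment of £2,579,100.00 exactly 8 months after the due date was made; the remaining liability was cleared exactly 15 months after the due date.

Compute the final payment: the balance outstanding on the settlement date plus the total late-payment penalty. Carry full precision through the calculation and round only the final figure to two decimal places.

£3,791,247.88

Monthly rate = 6% ÷ 12 = 0.5%
Balance at month 8: £5,263,560.0000 × (1 + 0.005)^8 = £5,477,823.9681…
After £2,579,100.00 payment: £5,477,823.9681… − £2,579,100.00 = £2,898,723.9681…
Balance at month 15: £2,898,723.9681… × (1 + 0.005)^7 = £3,001,713.8826…
Penalty: 15 × 1% × £5,263,560.00 = £789,534.00
Final settlement = outstanding balance + penalty = £3,001,713.8826… + £789,534.00 = £3,791,247.88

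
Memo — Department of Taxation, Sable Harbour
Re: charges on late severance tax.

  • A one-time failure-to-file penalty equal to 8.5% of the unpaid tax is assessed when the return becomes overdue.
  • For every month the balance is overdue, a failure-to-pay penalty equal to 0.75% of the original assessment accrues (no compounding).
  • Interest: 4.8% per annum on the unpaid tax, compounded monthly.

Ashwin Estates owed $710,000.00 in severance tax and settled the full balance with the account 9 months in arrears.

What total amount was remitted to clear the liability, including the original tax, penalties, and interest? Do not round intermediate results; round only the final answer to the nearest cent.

$844,247.80

Failure-to-file penalty: 8.5% × $710,000.00 = $60,350.00
Failure-to-pay penalty = 0.75% × $710,000.00 × 9 mo = $47,925.00
Interest (4.8%/yr ÷ 12 = 0.4%/month): $710,000.00 × ((1 + 0.004)^9 − 1) = $25,972.8000…
Total = $710,000.00 + $108,275.0000 + $25,972.8000… = $844,247.80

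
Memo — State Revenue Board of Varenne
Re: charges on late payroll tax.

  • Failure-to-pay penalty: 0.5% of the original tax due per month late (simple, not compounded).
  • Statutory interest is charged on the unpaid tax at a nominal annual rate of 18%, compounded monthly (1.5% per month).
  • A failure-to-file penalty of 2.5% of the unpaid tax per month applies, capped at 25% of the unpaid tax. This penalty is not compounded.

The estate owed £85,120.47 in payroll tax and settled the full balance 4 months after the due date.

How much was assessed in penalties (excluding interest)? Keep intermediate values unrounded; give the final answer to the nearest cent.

Failure-to-file: 4 × 2.5% × £85,120.47 = £8,512.05… (under the 25% cap)
Failure-to-pay penalty: 4 × 0.5% × £85,120.47 = £1,702.41…
Total penalty = £8,512.05… + £1,702.41… = £10,214.46

£10,214.46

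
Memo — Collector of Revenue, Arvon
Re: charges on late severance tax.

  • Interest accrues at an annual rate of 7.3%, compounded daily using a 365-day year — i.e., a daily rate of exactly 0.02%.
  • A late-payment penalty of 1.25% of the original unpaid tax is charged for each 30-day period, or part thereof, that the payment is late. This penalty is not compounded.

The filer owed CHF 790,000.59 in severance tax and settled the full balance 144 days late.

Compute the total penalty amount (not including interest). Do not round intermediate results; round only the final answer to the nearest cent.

CHF 49,375.04

Penalty periods: ⌈144/30⌉ = 5; penalty = 5 × 1.25% × CHF 790,000.59 = CHF 49,375.04…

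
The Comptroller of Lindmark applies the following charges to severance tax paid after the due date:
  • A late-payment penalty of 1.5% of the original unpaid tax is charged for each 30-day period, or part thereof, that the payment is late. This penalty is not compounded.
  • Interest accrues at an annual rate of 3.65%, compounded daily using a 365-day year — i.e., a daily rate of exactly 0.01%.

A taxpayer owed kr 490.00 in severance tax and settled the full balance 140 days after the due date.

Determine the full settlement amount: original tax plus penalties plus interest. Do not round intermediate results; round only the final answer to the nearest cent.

kr 533.66

Penalty periods: ⌈140/30⌉ = 5; penalty = 5 × 1.5% × kr 490.00 = kr 36.75
Interest: kr 490.00 × ((1 + 0.0001)^140 − 1) = kr 490.00 × 0.01409775… = kr 6.9079…
Total = kr 490.00 + kr 36.7500 + kr 6.9079… = kr 533.66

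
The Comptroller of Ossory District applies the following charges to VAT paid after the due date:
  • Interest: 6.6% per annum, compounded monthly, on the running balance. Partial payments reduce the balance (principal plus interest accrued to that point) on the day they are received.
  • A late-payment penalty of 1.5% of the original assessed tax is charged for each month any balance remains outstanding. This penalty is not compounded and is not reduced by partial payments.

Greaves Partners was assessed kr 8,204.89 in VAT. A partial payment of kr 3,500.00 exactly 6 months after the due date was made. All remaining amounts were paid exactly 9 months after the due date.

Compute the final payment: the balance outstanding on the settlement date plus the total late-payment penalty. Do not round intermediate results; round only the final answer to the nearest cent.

Monthly rate = 6.6% ÷ 12 = 0.55%
Balance at month 6: kr 8,204.8900 × (1 + 0.0055)^6 = kr 8,479.4018…
After kr 3,500.00 payment: kr 8,479.4018… − kr 3,500.00 = kr 4,979.4018…
Balance at month 9: kr 4,979.4018… × (1 + 0.0055)^3 = kr 5,062.0146…
Penalty: 9 × 1.5% × kr 8,204.89 = kr 1,107.66…
Final settlement = outstanding balance + penalty = kr 5,062.0146… + kr 1,107.66… = kr 6,169.67

kr 6,169.67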